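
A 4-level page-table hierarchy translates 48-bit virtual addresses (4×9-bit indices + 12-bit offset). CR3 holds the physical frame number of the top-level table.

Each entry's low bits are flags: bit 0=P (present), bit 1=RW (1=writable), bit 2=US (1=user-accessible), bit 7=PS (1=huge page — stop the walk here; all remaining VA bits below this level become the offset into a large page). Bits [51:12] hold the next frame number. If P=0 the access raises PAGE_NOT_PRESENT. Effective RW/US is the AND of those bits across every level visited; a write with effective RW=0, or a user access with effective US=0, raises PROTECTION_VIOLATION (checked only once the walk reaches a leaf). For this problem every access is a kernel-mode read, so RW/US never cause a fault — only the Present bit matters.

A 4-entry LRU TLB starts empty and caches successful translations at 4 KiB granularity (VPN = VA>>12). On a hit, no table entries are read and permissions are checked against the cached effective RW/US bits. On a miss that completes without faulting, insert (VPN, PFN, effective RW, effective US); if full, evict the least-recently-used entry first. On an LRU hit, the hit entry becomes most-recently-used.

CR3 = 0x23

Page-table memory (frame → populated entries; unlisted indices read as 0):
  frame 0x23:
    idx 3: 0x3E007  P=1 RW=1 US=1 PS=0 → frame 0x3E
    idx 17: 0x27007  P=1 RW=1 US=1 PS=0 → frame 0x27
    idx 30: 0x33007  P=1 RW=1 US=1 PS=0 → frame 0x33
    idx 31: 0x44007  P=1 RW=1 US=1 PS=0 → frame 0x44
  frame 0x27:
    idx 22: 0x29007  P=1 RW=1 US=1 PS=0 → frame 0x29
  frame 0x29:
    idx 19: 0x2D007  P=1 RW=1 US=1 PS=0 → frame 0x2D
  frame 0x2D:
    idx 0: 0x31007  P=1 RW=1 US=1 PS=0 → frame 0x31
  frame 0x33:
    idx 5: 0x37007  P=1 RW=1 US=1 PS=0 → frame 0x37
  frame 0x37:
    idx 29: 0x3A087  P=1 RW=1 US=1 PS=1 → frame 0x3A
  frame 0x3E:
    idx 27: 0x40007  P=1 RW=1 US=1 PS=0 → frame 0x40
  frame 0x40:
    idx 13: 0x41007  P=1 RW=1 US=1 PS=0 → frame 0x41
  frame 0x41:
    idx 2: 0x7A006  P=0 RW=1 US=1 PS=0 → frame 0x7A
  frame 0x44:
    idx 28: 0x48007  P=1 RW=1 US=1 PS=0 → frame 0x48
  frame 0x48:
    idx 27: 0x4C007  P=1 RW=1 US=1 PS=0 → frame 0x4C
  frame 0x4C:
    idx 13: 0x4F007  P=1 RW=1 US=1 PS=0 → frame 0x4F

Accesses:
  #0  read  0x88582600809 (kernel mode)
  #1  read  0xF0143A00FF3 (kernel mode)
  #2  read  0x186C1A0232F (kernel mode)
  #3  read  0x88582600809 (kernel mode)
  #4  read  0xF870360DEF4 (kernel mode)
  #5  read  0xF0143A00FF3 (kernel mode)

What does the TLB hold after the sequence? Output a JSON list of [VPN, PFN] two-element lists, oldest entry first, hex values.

Walk each access:
#0 VA=0x88582600809 (r,kernel):
  L0: frame=0x23 idx=17 entry=0x27007 [P=1 RW=1 US=1 PS=0]
  L1: frame=0x27 idx=22 entry=0x29007 [P=1 RW=1 US=1 PS=0]
  L2: frame=0x29 idx=19 entry=0x2D007 [P=1 RW=1 US=1 PS=0]
  L3: frame=0x2D idx=0 entry=0x31007 [P=1 RW=1 US=1 PS=0]
  ✓ 0x31809  — 4 lookups
#1 VA=0xF0143A00FF3 (r,kernel):
  L0: frame=0x23 idx=30 entry=0x33007 [P=1 RW=1 US=1 PS=0]
  L1: frame=0x33 idx=5 entry=0x37007 [P=1 RW=1 US=1 PS=0]
  L2: frame=0x37 idx=29 entry=0x3A087 [P=1 RW=1 US=1 PS=1]
  ✓ 0x3AFF3 (huge @L2)  — 3 lookups
#2 VA=0x186C1A0232F (r,kernel):
  L0: frame=0x23 idx=3 entry=0x3E007 [P=1 RW=1 US=1 PS=0]
  L1: frame=0x3E idx=27 entry=0x40007 [P=1 RW=1 US=1 PS=0]
  L2: frame=0x40 idx=13 entry=0x41007 [P=1 RW=1 US=1 PS=0]
  L3: frame=0x41 idx=2 entry=0x7A006 [P=0 RW=1 US=1 PS=0]
  ⇒ fault: PAGE_NOT_PRESENT  — 4 lookups
#3 VA=0x88582600809 (r,kernel):
  TLB hit vpn=0x88582600 → PA=0x31809
#4 VA=0xF870360DEF4 (r,kernel):
  L0: frame=0x23 idx=31 entry=0x44007 [P=1 RW=1 US=1 PS=0]
  L1: frame=0x44 idx=28 entry=0x48007 [P=1 RW=1 US=1 PS=0]
  L2: frame=0x48 idx=27 entry=0x4C007 [P=1 RW=1 US=1 PS=0]
  L3: frame=0x4C idx=13 entry=0x4F007 [P=1 RW=1 US=1 PS=0]
  ✓ 0x4FEF4  — 4 lookups
#5 VA=0xF0143A00FF3 (r,kernel):
  TLB hit vpn=0xF0143A00 → PA=0x3AFF3

TLB: [["0x88582600", "0x31"], ["0xF870360D", "0x4F"], ["0xF0143A00", "0x3A"]]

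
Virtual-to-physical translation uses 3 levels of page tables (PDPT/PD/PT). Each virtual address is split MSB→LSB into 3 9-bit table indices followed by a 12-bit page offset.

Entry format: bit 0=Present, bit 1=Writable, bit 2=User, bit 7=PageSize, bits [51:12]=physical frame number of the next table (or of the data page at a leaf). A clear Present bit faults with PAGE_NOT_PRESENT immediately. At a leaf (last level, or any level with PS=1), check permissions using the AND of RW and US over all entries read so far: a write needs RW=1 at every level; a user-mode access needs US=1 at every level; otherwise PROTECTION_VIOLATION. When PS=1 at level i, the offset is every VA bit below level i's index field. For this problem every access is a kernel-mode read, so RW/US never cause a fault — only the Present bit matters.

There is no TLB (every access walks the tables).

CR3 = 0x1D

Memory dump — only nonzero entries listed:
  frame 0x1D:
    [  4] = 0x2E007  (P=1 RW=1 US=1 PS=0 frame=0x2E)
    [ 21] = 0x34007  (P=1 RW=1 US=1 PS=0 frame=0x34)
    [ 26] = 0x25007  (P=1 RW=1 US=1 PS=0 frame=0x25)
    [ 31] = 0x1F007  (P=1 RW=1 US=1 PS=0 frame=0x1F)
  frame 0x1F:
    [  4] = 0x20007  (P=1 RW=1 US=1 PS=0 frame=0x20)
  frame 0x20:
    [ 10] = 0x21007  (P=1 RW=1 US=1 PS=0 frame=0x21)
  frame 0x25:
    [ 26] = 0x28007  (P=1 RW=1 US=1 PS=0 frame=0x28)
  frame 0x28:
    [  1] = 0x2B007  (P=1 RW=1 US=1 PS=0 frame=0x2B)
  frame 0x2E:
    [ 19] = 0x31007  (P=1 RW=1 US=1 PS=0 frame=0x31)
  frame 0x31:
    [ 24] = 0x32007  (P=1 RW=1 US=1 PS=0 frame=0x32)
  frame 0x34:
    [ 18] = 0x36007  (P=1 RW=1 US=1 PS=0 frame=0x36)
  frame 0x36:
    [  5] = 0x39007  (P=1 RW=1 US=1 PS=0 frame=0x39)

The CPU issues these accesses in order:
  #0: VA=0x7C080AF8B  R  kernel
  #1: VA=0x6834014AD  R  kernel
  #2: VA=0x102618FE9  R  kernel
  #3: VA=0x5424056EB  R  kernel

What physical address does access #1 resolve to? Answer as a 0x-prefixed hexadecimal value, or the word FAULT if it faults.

Per-access translation:
#0 VA=0x7C080AF8B (r,kernel):
  L0: frame=0x1D idx=31 entry=0x1F007 [P=1 RW=1 US=1 PS=0]
  L1: frame=0x1F idx=4 entry=0x20007 [P=1 RW=1 US=1 PS=0]
  L2: frame=0x20 idx=10 entry=0x21007 [P=1 RW=1 US=1 PS=0]
  ✓ 0x21F8B  — 3 lookups
#1 VA=0x6834014AD (r,kernel):
  L0: frame=0x1D idx=26 entry=0x25007 [P=1 RW=1 US=1 PS=0]
  L1: frame=0x25 idx=26 entry=0x28007 [P=1 RW=1 US=1 PS=0]
  L2: frame=0x28 idx=1 entry=0x2B007 [P=1 RW=1 US=1 PS=0]
  ✓ 0x2B4AD  — 3 lookups
#2 VA=0x102618FE9 (r,kernel):
  L0: frame=0x1D idx=4 entry=0x2E007 [P=1 RW=1 US=1 PS=0]
  L1: frame=0x2E idx=19 entry=0x31007 [P=1 RW=1 US=1 PS=0]
  L2: frame=0x31 idx=24 entry=0x32007 [P=1 RW=1 US=1 PS=0]
  ✓ 0x32FE9  — 3 lookups
#3 VA=0x5424056EB (r,kernel):
  L0: frame=0x1D idx=21 entry=0x34007 [P=1 RW=1 US=1 PS=0]
  L1: frame=0x34 idx=18 entry=0x36007 [P=1 RW=1 US=1 PS=0]
  L2: frame=0x36 idx=5 entry=0x39007 [P=1 RW=1 US=1 PS=0]
  ✓ 0x396EB  — 3 lookups

Access #1 PA: 0x2B4AD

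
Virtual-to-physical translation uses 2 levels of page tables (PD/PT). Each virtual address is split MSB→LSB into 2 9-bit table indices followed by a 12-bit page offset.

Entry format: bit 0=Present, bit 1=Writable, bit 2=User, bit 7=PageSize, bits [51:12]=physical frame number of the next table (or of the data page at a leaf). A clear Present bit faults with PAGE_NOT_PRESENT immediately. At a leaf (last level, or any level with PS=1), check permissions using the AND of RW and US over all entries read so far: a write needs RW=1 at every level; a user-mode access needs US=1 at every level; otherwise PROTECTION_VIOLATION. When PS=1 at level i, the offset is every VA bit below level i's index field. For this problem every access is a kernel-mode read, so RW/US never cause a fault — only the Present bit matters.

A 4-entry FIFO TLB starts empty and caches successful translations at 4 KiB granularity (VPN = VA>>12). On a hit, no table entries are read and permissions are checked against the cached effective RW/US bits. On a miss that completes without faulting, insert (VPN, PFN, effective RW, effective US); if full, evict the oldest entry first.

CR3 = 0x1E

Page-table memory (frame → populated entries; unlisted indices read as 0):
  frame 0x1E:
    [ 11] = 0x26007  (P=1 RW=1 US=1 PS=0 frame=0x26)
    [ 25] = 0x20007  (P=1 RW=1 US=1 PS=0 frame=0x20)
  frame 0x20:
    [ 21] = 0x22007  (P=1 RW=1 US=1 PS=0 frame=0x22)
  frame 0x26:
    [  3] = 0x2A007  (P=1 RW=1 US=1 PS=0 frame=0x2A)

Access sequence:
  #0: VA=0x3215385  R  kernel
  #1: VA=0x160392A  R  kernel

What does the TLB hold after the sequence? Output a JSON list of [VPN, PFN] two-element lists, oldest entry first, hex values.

Per-access translation:
#0 VA=0x3215385 (r,kernel):
  lvl0: tbl 0x1E, slot 25 ⇒ 0x20007 (P1/RW1/US1/PS0)
  lvl1: tbl 0x20, slot 21 ⇒ 0x22007 (P1/RW1/US1/PS0)
  ⇒ phys 0x22385  [2 reads]
#1 VA=0x160392A (r,kernel):
  lvl0: tbl 0x1E, slot 11 ⇒ 0x26007 (P1/RW1/US1/PS0)
  lvl1: tbl 0x26, slot 3 ⇒ 0x2A007 (P1/RW1/US1/PS0)
  ⇒ phys 0x2A92A  [2 reads]

TLB: [["0x3215", "0x22"], ["0x1603", "0x2A"]]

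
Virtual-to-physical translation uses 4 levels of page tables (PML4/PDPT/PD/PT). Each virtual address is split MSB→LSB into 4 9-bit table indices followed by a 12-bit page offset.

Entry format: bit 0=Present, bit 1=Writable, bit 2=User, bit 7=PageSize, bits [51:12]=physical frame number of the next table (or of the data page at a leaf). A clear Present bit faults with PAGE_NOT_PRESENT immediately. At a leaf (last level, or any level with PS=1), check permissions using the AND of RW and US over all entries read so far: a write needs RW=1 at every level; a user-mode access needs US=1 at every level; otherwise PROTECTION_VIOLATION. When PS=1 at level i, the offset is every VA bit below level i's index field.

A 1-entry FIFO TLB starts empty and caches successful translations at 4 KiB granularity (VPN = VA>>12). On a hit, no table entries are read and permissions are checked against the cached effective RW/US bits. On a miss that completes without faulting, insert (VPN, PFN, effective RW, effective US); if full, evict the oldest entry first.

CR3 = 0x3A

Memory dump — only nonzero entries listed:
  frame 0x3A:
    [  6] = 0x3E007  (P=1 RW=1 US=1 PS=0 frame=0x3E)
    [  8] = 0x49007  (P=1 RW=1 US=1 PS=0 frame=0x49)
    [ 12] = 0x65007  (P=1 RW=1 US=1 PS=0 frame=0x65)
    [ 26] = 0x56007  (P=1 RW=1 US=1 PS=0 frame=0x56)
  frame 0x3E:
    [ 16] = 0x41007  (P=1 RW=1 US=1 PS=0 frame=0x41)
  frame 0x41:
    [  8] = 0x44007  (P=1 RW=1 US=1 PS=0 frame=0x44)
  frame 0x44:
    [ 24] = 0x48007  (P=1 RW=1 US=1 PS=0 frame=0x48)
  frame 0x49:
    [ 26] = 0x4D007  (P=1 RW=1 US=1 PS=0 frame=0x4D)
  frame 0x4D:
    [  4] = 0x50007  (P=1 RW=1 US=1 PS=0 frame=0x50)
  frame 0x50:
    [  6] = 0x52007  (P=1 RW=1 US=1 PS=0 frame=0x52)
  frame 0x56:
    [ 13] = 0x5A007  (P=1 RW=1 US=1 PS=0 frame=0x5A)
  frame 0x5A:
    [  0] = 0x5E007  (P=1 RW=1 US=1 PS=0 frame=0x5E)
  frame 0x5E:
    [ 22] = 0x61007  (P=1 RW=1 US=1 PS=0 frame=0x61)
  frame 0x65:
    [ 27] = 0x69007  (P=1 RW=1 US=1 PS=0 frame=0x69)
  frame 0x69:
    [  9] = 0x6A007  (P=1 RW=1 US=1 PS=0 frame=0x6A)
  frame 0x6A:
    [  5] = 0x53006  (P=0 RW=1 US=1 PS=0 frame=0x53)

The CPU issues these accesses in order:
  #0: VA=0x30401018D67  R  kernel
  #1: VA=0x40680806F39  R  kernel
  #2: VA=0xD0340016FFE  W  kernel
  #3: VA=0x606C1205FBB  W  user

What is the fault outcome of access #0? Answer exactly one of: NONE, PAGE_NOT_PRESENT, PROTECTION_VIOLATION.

Per-access translation:
#0 VA=0x30401018D67 (r,kernel):
  L0 @0x3A[6] → 0x3E007  P=1,RW=1,US=1,PS=0
  L1 @0x3E[16] → 0x41007  P=1,RW=1,US=1,PS=0
  L2 @0x41[8] → 0x44007  P=1,RW=1,US=1,PS=0
  L3 @0x44[24] → 0x48007  P=1,RW=1,US=1,PS=0
  ⇒ phys 0x48D67  [4 reads]
#1 VA=0x40680806F39 (r,kernel):
  L0 @0x3A[8] → 0x49007  P=1,RW=1,US=1,PS=0
  L1 @0x49[26] → 0x4D007  P=1,RW=1,US=1,PS=0
  L2 @0x4D[4] → 0x50007  P=1,RW=1,US=1,PS=0
  L3 @0x50[6] → 0x52007  P=1,RW=1,US=1,PS=0
  ⇒ phys 0x52F39  [4 reads]
#2 VA=0xD0340016FFE (w,kernel):
  L0 @0x3A[26] → 0x56007  P=1,RW=1,US=1,PS=0
  L1 @0x56[13] → 0x5A007  P=1,RW=1,US=1,PS=0
  L2 @0x5A[0] → 0x5E007  P=1,RW=1,US=1,PS=0
  L3 @0x5E[22] → 0x61007  P=1,RW=1,US=1,PS=0
  ⇒ phys 0x61FFE  [4 reads]
#3 VA=0x606C1205FBB (w,user):
  L0 @0x3A[12] → 0x65007  P=1,RW=1,US=1,PS=0
  L1 @0x65[27] → 0x69007  P=1,RW=1,US=1,PS=0
  L2 @0x69[9] → 0x6A007  P=1,RW=1,US=1,PS=0
  L3 @0x6A[5] → 0x53006  P=0,RW=1,US=1,PS=0
  → PAGE_NOT_PRESENT  (4 entries read)

Access #0 fault: NONE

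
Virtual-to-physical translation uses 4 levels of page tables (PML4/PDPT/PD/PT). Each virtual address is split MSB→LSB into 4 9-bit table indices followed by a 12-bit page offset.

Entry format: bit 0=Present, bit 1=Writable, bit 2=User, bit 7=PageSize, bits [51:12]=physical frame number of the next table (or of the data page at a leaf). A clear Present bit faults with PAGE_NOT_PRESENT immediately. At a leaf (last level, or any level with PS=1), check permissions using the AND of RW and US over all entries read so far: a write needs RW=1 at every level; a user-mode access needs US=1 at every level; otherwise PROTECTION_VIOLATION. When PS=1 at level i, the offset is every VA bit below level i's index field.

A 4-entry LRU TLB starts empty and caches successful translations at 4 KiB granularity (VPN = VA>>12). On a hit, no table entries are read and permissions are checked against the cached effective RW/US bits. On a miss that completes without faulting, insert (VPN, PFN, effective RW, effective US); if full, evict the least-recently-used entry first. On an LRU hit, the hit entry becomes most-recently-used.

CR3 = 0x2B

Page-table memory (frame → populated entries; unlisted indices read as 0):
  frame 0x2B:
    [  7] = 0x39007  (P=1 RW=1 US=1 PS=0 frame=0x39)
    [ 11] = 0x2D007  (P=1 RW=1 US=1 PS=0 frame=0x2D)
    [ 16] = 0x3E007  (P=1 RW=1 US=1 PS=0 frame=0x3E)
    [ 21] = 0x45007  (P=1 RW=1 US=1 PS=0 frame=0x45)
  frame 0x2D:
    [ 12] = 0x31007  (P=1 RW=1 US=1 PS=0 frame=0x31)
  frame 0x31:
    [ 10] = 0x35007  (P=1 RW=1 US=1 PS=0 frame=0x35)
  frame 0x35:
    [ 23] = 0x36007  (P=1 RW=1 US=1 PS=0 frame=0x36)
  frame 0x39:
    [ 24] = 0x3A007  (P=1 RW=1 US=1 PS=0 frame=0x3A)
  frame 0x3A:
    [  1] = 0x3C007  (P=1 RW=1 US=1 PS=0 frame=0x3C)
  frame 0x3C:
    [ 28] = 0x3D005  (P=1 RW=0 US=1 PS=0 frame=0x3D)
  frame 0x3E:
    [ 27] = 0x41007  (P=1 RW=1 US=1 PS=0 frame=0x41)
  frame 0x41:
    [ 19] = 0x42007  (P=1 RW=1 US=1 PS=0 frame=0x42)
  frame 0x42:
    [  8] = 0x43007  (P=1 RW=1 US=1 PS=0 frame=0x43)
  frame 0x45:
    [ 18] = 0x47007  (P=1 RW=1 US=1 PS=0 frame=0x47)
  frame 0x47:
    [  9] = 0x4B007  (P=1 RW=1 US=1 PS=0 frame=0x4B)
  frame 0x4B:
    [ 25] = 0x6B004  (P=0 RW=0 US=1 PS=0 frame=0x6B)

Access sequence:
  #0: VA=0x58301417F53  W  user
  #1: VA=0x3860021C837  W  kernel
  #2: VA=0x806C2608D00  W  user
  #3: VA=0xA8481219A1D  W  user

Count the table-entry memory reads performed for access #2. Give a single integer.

Trace:
#0 VA=0x58301417F53 (w,user):
  L0: frame=0x2B idx=11 entry=0x2D007 [P=1 RW=1 US=1 PS=0]
  L1: frame=0x2D idx=12 entry=0x31007 [P=1 RW=1 US=1 PS=0]
  L2: frame=0x31 idx=10 entry=0x35007 [P=1 RW=1 US=1 PS=0]
  L3: frame=0x35 idx=23 entry=0x36007 [P=1 RW=1 US=1 PS=0]
  ✓ 0x36F53  — 4 lookups
#1 VA=0x3860021C837 (w,kernel):
  L0: frame=0x2B idx=7 entry=0x39007 [P=1 RW=1 US=1 PS=0]
  L1: frame=0x39 idx=24 entry=0x3A007 [P=1 RW=1 US=1 PS=0]
  L2: frame=0x3A idx=1 entry=0x3C007 [P=1 RW=1 US=1 PS=0]
  L3: frame=0x3C idx=28 entry=0x3D005 [P=1 RW=0 US=1 PS=0]
  → PROTECTION_VIOLATION  (4 entries read)
#2 VA=0x806C2608D00 (w,user):
  L0: frame=0x2B idx=16 entry=0x3E007 [P=1 RW=1 US=1 PS=0]
  L1: frame=0x3E idx=27 entry=0x41007 [P=1 RW=1 US=1 PS=0]
  L2: frame=0x41 idx=19 entry=0x42007 [P=1 RW=1 US=1 PS=0]
  L3: frame=0x42 idx=8 entry=0x43007 [P=1 RW=1 US=1 PS=0]
  ✓ 0x43D00  — 4 lookups
#3 VA=0xA8481219A1D (w,user):
  L0: frame=0x2B idx=21 entry=0x45007 [P=1 RW=1 US=1 PS=0]
  L1: frame=0x45 idx=18 entry=0x47007 [P=1 RW=1 US=1 PS=0]
  L2: frame=0x47 idx=9 entry=0x4B007 [P=1 RW=1 US=1 PS=0]
  L3: frame=0x4B idx=25 entry=0x6B004 [P=0 RW=0 US=1 PS=0]
  → PAGE_NOT_PRESENT  (4 entries read)

Entries read for #2: 4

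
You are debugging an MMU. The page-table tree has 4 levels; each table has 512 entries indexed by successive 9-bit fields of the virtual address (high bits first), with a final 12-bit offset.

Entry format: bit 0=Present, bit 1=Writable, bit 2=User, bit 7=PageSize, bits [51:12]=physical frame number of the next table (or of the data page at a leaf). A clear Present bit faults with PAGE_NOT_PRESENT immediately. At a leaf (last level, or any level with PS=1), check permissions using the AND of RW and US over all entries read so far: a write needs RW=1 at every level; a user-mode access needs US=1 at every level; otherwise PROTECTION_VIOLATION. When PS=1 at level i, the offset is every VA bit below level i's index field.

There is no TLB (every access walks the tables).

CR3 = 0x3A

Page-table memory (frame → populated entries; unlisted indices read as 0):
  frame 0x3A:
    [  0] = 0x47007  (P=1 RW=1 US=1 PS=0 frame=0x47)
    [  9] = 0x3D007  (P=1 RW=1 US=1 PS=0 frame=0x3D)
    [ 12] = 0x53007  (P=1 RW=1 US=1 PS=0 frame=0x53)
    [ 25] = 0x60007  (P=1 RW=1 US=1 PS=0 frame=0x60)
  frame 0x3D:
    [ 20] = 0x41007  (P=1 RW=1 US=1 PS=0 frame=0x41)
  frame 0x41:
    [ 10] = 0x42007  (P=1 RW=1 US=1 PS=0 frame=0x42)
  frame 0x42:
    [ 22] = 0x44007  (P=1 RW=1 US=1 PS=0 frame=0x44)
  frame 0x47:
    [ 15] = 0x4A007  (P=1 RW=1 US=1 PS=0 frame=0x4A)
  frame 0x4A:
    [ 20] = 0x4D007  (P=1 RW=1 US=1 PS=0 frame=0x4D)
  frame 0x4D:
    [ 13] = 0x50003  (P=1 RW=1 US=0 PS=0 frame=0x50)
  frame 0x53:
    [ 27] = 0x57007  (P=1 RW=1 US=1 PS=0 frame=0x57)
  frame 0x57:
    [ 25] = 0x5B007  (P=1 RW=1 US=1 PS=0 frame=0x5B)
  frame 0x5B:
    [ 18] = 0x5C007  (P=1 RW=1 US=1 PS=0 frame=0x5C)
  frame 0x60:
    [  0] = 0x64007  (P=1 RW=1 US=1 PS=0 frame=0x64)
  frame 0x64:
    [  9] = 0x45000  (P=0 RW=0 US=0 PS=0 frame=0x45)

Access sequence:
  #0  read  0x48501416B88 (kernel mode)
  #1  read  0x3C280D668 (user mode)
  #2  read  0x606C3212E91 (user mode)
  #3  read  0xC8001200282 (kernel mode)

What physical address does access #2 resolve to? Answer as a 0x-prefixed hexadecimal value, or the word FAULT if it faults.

Walk each access:
#0 VA=0x48501416B88 (r,kernel):
  L0: frame=0x3A idx=9 entry=0x3D007 [P=1 RW=1 US=1 PS=0]
  L1: frame=0x3D idx=20 entry=0x41007 [P=1 RW=1 US=1 PS=0]
  L2: frame=0x41 idx=10 entry=0x42007 [P=1 RW=1 US=1 PS=0]
  L3: frame=0x42 idx=22 entry=0x44007 [P=1 RW=1 US=1 PS=0]
  ⇒ phys 0x44B88  [4 reads]
#1 VA=0x3C280D668 (r,user):
  L0: frame=0x3A idx=0 entry=0x47007 [P=1 RW=1 US=1 PS=0]
  L1: frame=0x47 idx=15 entry=0x4A007 [P=1 RW=1 US=1 PS=0]
  L2: frame=0x4A idx=20 entry=0x4D007 [P=1 RW=1 US=1 PS=0]
  L3: frame=0x4D idx=13 entry=0x50003 [P=1 RW=1 US=0 PS=0]
  → PROTECTION_VIOLATION  (4 entries read)
#2 VA=0x606C3212E91 (r,user):
  L0: frame=0x3A idx=12 entry=0x53007 [P=1 RW=1 US=1 PS=0]
  L1: frame=0x53 idx=27 entry=0x57007 [P=1 RW=1 US=1 PS=0]
  L2: frame=0x57 idx=25 entry=0x5B007 [P=1 RW=1 US=1 PS=0]
  L3: frame=0x5B idx=18 entry=0x5C007 [P=1 RW=1 US=1 PS=0]
  ⇒ phys 0x5CE91  [4 reads]
#3 VA=0xC8001200282 (r,kernel):
  L0: frame=0x3A idx=25 entry=0x60007 [P=1 RW=1 US=1 PS=0]
  L1: frame=0x60 idx=0 entry=0x64007 [P=1 RW=1 US=1 PS=0]
  L2: frame=0x64 idx=9 entry=0x45000 [P=0 RW=0 US=0 PS=0]
  → PAGE_NOT_PRESENT  (3 entries read)

Access #2 PA: 0x5CE91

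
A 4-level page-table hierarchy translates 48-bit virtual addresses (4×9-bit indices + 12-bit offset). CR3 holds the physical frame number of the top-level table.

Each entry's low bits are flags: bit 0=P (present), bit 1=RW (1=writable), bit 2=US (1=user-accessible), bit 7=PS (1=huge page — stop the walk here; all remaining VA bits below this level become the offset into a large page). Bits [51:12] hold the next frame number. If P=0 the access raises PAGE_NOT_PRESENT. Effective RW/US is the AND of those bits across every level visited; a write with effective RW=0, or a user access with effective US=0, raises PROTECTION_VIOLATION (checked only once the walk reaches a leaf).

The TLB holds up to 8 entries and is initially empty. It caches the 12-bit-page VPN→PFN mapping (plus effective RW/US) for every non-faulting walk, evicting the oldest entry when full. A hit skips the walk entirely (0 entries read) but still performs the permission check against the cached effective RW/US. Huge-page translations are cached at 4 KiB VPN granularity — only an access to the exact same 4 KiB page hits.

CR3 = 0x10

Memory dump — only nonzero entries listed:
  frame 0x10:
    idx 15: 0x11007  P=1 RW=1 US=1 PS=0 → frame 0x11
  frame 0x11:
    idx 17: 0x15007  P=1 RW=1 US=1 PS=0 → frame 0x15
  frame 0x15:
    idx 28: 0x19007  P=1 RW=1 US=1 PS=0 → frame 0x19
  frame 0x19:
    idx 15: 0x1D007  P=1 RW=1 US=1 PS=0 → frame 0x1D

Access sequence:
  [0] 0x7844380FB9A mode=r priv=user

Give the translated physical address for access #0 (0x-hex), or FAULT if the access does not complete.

Trace:
#0 VA=0x7844380FB9A (r,user):
  L0 @0x10[15] → 0x11007  P=1,RW=1,US=1,PS=0
  L1 @0x11[17] → 0x15007  P=1,RW=1,US=1,PS=0
  L2 @0x15[28] → 0x19007  P=1,RW=1,US=1,PS=0
  L3 @0x19[15] → 0x1D007  P=1,RW=1,US=1,PS=0
  → PA=0x1DB9A  (4 entries read)

Access #0 PA: 0x1DB9A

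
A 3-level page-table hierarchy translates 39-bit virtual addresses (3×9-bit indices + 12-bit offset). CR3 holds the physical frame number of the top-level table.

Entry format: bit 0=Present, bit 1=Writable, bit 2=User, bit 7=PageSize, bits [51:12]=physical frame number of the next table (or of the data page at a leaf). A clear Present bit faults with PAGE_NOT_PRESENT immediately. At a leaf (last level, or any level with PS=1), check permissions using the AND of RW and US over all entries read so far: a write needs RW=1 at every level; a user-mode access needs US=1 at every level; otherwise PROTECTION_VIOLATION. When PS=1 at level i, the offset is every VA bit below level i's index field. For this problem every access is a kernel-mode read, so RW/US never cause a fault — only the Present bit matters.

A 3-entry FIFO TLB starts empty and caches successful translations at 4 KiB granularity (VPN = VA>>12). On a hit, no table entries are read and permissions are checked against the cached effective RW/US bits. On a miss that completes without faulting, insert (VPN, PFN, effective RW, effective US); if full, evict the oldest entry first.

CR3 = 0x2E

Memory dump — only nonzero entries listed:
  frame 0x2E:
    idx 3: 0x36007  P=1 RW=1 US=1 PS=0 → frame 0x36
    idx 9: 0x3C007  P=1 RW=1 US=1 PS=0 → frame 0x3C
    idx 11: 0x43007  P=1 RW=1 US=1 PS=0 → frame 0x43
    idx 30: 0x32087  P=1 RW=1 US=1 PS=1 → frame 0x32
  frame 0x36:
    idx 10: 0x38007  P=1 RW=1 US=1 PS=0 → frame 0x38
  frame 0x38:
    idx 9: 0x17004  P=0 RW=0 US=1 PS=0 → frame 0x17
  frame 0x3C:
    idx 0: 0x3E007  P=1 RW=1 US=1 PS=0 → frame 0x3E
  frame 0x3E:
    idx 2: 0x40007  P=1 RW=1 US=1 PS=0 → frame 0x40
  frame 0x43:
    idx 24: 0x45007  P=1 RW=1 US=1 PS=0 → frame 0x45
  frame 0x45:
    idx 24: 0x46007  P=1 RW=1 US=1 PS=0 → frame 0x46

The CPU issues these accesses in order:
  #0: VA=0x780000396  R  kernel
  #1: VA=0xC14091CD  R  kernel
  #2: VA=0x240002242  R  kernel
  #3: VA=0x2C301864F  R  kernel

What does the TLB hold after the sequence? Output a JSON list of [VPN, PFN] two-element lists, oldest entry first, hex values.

Per-access translation:
#0 VA=0x780000396 (r,kernel):
  [0] read 0x2E idx=30: raw=0x32087 flags P=1 W=1 U=1 S=1
  → PA=0x32396 (huge @L0)  (1 entries read)
#1 VA=0xC14091CD (r,kernel):
  [0] read 0x2E idx=3: raw=0x36007 flags P=1 W=1 U=1 S=0
  [1] read 0x36 idx=10: raw=0x38007 flags P=1 W=1 U=1 S=0
  [2] read 0x38 idx=9: raw=0x17004 flags P=0 W=0 U=1 S=0
  → PAGE_NOT_PRESENT  (3 entries read)
#2 VA=0x240002242 (r,kernel):
  [0] read 0x2E idx=9: raw=0x3C007 flags P=1 W=1 U=1 S=0
  [1] read 0x3C idx=0: raw=0x3E007 flags P=1 W=1 U=1 S=0
  [2] read 0x3E idx=2: raw=0x40007 flags P=1 W=1 U=1 S=0
  → PA=0x40242  (3 entries read)
#3 VA=0x2C301864F (r,kernel):
  [0] read 0x2E idx=11: raw=0x43007 flags P=1 W=1 U=1 S=0
  [1] read 0x43 idx=24: raw=0x45007 flags P=1 W=1 U=1 S=0
  [2] read 0x45 idx=24: raw=0x46007 flags P=1 W=1 U=1 S=0
  → PA=0x4664F  (3 entries read)

TLB: [["0x780000", "0x32"], ["0x240002", "0x40"], ["0x2C3018", "0x46"]]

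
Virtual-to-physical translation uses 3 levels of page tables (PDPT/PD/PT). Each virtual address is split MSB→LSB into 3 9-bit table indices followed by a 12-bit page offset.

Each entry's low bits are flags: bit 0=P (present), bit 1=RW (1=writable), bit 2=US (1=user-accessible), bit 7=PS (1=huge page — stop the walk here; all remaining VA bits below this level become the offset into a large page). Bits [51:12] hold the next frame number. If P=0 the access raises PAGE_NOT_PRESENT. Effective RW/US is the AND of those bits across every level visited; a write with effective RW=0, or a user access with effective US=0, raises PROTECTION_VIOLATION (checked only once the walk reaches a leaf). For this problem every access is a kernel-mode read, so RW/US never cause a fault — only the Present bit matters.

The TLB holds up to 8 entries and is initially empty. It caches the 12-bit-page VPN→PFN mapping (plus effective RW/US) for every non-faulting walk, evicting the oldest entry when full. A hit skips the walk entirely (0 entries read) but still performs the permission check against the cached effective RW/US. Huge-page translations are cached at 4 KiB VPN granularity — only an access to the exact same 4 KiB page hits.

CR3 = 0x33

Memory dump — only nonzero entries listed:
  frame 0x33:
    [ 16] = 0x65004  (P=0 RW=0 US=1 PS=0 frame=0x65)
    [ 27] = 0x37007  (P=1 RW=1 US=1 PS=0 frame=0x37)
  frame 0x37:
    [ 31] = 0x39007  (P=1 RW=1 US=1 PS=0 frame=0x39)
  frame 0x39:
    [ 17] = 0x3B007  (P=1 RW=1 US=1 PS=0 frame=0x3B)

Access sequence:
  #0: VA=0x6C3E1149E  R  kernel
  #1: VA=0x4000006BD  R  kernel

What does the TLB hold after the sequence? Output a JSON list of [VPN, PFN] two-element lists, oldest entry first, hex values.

Per-access translation:
#0 VA=0x6C3E1149E (r,kernel):
  L0: frame=0x33 idx=27 entry=0x37007 [P=1 RW=1 US=1 PS=0]
  L1: frame=0x37 idx=31 entry=0x39007 [P=1 RW=1 US=1 PS=0]
  L2: frame=0x39 idx=17 entry=0x3B007 [P=1 RW=1 US=1 PS=0]
  ⇒ phys 0x3B49E  [3 reads]
#1 VA=0x4000006BD (r,kernel):
  L0: frame=0x33 idx=16 entry=0x65004 [P=0 RW=0 US=1 PS=0]
  ✗ PAGE_NOT_PRESENT  [1 reads]

TLB: [["0x6C3E11", "0x3B"]]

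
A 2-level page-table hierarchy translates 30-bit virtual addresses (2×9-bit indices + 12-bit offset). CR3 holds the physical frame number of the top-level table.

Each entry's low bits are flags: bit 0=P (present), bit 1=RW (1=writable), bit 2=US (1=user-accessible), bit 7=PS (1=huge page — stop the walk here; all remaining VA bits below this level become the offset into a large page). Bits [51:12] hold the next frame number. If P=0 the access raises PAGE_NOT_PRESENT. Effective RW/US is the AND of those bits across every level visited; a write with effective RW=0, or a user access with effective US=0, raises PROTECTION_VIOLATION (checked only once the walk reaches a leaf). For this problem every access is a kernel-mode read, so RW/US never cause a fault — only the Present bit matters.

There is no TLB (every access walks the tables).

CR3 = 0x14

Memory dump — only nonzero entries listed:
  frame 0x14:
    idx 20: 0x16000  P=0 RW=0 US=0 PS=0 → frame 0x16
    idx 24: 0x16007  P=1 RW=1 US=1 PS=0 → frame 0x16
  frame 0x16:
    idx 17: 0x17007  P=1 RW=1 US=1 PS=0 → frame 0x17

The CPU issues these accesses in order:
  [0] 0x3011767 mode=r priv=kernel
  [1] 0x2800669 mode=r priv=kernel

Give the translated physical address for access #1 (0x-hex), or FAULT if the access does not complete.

Walk each access:
#0 VA=0x3011767 (r,kernel):
  [0] read 0x14 idx=24: raw=0x16007 flags P=1 W=1 U=1 S=0
  [1] read 0x16 idx=17: raw=0x17007 flags P=1 W=1 U=1 S=0
  ✓ 0x17767  — 2 lookups
#1 VA=0x2800669 (r,kernel):
  [0] read 0x14 idx=20: raw=0x16000 flags P=0 W=0 U=0 S=0
  ⇒ fault: PAGE_NOT_PRESENT  — 1 lookups

Access #1 PA: FAULT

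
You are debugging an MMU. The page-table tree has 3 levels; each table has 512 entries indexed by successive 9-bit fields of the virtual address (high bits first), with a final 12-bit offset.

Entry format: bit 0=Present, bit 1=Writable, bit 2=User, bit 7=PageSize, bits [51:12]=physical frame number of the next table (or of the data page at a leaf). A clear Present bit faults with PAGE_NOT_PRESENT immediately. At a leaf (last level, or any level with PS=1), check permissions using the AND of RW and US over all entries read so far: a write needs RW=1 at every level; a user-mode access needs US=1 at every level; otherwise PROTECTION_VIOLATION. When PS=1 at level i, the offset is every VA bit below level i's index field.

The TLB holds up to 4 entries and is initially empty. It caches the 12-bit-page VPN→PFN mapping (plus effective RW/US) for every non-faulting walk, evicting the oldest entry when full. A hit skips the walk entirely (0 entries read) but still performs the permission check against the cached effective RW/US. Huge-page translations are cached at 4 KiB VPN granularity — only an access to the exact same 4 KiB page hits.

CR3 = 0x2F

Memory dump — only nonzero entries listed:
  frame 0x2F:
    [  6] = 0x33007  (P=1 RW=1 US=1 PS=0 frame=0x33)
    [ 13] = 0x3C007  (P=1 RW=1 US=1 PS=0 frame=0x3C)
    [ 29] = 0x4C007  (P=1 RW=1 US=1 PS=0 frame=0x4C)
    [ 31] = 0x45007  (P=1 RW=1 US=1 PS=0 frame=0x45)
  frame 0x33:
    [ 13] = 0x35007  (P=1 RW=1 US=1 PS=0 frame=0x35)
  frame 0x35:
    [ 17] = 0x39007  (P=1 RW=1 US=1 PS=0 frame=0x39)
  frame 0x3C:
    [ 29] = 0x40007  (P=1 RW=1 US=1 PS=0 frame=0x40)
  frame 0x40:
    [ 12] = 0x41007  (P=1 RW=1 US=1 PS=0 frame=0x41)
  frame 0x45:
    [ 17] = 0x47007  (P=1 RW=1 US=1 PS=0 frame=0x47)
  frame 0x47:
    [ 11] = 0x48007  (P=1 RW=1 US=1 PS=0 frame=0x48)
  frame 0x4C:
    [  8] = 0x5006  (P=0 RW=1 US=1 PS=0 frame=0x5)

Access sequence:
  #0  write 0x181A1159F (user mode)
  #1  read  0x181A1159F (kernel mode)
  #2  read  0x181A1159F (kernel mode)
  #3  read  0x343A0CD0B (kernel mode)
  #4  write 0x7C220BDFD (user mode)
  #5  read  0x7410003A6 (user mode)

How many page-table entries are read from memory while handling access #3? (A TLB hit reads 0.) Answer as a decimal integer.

Trace:
#0 VA=0x181A1159F (w,user):
  L0: frame=0x2F idx=6 entry=0x33007 [P=1 RW=1 US=1 PS=0]
  L1: frame=0x33 idx=13 entry=0x35007 [P=1 RW=1 US=1 PS=0]
  L2: frame=0x35 idx=17 entry=0x39007 [P=1 RW=1 US=1 PS=0]
  ⇒ phys 0x3959F  [3 reads]
#1 VA=0x181A1159F (r,kernel):
  TLB hit vpn=0x181A11 → PA=0x3959F
#2 VA=0x181A1159F (r,kernel):
  TLB hit vpn=0x181A11 → PA=0x3959F
#3 VA=0x343A0CD0B (r,kernel):
  L0: frame=0x2F idx=13 entry=0x3C007 [P=1 RW=1 US=1 PS=0]
  L1: frame=0x3C idx=29 entry=0x40007 [P=1 RW=1 US=1 PS=0]
  L2: frame=0x40 idx=12 entry=0x41007 [P=1 RW=1 US=1 PS=0]
  ⇒ phys 0x41D0B  [3 reads]
#4 VA=0x7C220BDFD (w,user):
  L0: frame=0x2F idx=31 entry=0x45007 [P=1 RW=1 US=1 PS=0]
  L1: frame=0x45 idx=17 entry=0x47007 [P=1 RW=1 US=1 PS=0]
  L2: frame=0x47 idx=11 entry=0x48007 [P=1 RW=1 US=1 PS=0]
  ⇒ phys 0x48DFD  [3 reads]
#5 VA=0x7410003A6 (r,user):
  L0: frame=0x2F idx=29 entry=0x4C007 [P=1 RW=1 US=1 PS=0]
  L1: frame=0x4C idx=8 entry=0x5006 [P=0 RW=1 US=1 PS=0]
  ✗ PAGE_NOT_PRESENT  [2 reads]

Entries read for #3: 3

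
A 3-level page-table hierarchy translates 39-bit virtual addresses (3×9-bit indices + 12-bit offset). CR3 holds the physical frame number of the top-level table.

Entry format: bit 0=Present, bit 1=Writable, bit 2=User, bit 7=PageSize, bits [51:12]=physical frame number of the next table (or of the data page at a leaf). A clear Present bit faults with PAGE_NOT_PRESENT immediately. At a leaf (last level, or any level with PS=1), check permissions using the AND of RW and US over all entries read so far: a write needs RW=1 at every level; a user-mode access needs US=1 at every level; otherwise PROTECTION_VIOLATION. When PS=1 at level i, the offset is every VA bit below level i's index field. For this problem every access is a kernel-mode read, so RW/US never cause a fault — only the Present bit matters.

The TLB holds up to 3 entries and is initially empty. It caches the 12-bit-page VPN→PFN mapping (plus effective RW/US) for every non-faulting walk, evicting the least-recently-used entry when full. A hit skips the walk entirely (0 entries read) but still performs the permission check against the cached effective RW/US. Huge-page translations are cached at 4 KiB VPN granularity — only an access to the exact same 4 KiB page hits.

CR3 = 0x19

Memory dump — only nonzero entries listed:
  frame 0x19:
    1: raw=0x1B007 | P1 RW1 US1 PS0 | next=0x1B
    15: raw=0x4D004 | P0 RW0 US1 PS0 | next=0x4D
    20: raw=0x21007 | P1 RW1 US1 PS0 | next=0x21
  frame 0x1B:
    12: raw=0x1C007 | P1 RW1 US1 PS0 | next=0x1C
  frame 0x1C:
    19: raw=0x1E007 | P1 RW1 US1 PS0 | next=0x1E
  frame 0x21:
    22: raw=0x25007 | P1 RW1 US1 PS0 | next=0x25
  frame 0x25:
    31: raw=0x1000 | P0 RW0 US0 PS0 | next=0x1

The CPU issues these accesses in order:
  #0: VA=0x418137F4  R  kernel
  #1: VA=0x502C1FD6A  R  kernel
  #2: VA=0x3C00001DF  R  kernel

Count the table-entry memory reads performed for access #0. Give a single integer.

Walk each access:
#0 VA=0x418137F4 (r,kernel):
  [0] read 0x19 idx=1: raw=0x1B007 flags P=1 W=1 U=1 S=0
  [1] read 0x1B idx=12: raw=0x1C007 flags P=1 W=1 U=1 S=0
  [2] read 0x1C idx=19: raw=0x1E007 flags P=1 W=1 U=1 S=0
  ⇒ phys 0x1E7F4  [3 reads]
#1 VA=0x502C1FD6A (r,kernel):
  [0] read 0x19 idx=20: raw=0x21007 flags P=1 W=1 U=1 S=0
  [1] read 0x21 idx=22: raw=0x25007 flags P=1 W=1 U=1 S=0
  [2] read 0x25 idx=31: raw=0x1000 flags P=0 W=0 U=0 S=0
  ⇒ fault: PAGE_NOT_PRESENT  — 3 lookups
#2 VA=0x3C00001DF (r,kernel):
  [0] read 0x19 idx=15: raw=0x4D004 flags P=0 W=0 U=1 S=0
  ⇒ fault: PAGE_NOT_PRESENT  — 1 lookups

Entries read for #0: 3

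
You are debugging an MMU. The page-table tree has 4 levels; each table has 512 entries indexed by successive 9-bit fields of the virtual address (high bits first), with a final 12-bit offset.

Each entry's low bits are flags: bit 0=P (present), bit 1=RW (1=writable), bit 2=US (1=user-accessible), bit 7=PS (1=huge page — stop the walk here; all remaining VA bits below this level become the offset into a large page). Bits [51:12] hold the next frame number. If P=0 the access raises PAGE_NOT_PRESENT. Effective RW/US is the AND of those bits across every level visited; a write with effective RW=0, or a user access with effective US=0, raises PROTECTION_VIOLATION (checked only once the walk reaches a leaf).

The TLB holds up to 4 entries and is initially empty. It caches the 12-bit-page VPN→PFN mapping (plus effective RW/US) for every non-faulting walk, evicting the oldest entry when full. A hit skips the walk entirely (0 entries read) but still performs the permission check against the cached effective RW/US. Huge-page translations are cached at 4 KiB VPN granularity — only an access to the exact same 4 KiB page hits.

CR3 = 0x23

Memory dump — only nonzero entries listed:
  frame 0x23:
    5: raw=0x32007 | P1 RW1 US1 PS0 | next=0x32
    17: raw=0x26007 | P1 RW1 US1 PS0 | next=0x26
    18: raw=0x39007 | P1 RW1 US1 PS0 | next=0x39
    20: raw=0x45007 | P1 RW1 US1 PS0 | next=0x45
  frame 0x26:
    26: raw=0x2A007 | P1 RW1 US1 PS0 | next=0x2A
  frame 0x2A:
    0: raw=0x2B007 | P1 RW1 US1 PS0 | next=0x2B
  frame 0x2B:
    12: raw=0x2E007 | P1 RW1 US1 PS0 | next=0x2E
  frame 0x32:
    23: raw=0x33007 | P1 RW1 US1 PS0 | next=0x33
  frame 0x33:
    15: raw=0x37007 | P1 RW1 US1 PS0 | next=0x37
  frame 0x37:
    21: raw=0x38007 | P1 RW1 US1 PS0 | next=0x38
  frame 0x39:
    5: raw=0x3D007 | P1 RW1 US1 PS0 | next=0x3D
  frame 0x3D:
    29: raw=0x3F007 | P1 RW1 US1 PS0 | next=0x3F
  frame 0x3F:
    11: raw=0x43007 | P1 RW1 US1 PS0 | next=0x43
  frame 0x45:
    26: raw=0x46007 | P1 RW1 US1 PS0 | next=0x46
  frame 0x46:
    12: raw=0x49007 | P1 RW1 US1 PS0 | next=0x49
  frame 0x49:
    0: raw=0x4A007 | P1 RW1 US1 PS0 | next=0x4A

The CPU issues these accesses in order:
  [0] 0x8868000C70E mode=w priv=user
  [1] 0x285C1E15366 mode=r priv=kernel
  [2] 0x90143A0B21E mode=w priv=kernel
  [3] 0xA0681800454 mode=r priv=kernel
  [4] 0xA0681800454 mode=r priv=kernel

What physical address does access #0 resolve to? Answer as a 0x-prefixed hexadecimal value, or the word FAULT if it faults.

Walk each access:
#0 VA=0x8868000C70E (w,user):
  L0: frame=0x23 idx=17 entry=0x26007 [P=1 RW=1 US=1 PS=0]
  L1: frame=0x26 idx=26 entry=0x2A007 [P=1 RW=1 US=1 PS=0]
  L2: frame=0x2A idx=0 entry=0x2B007 [P=1 RW=1 US=1 PS=0]
  L3: frame=0x2B idx=12 entry=0x2E007 [P=1 RW=1 US=1 PS=0]
  → PA=0x2E70E  (4 entries read)
#1 VA=0x285C1E15366 (r,kernel):
  L0: frame=0x23 idx=5 entry=0x32007 [P=1 RW=1 US=1 PS=0]
  L1: frame=0x32 idx=23 entry=0x33007 [P=1 RW=1 US=1 PS=0]
  L2: frame=0x33 idx=15 entry=0x37007 [P=1 RW=1 US=1 PS=0]
  L3: frame=0x37 idx=21 entry=0x38007 [P=1 RW=1 US=1 PS=0]
  → PA=0x38366  (4 entries read)
#2 VA=0x90143A0B21E (w,kernel):
  L0: frame=0x23 idx=18 entry=0x39007 [P=1 RW=1 US=1 PS=0]
  L1: frame=0x39 idx=5 entry=0x3D007 [P=1 RW=1 US=1 PS=0]
  L2: frame=0x3D idx=29 entry=0x3F007 [P=1 RW=1 US=1 PS=0]
  L3: frame=0x3F idx=11 entry=0x43007 [P=1 RW=1 US=1 PS=0]
  → PA=0x4321E  (4 entries read)
#3 VA=0xA0681800454 (r,kernel):
  L0: frame=0x23 idx=20 entry=0x45007 [P=1 RW=1 US=1 PS=0]
  L1: frame=0x45 idx=26 entry=0x46007 [P=1 RW=1 US=1 PS=0]
  L2: frame=0x46 idx=12 entry=0x49007 [P=1 RW=1 US=1 PS=0]
  L3: frame=0x49 idx=0 entry=0x4A007 [P=1 RW=1 US=1 PS=0]
  → PA=0x4A454  (4 entries read)
#4 VA=0xA0681800454 (r,kernel):
  TLB hit vpn=0xA0681800 → PA=0x4A454

Access #0 PA: 0x2E70E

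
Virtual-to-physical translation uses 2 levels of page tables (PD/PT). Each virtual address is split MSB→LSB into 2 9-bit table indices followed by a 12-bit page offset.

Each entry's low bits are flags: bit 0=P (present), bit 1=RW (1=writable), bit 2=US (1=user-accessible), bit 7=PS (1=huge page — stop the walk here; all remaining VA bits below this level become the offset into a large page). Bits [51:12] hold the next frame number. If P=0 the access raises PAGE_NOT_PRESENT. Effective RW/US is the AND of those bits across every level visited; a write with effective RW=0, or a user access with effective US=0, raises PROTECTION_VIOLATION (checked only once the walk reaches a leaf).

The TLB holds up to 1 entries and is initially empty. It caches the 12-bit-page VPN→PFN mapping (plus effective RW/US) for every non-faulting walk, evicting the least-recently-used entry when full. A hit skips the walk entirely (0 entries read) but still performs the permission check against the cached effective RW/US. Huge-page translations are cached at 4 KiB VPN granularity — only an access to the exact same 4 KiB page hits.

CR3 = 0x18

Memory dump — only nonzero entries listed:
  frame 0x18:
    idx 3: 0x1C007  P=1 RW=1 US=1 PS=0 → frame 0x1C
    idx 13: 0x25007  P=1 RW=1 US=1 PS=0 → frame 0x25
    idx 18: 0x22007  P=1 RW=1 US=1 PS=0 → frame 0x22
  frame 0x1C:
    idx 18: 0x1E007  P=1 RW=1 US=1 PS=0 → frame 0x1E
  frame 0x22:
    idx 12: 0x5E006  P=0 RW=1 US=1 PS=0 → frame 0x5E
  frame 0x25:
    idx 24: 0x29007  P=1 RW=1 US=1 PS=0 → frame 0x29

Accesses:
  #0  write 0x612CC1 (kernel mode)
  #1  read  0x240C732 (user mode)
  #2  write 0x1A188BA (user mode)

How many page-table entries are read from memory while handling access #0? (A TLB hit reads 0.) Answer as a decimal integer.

Trace:
#0 VA=0x612CC1 (w,kernel):
  L0: frame=0x18 idx=3 entry=0x1C007 [P=1 RW=1 US=1 PS=0]
  L1: frame=0x1C idx=18 entry=0x1E007 [P=1 RW=1 US=1 PS=0]
  ✓ 0x1ECC1  — 2 lookups
#1 VA=0x240C732 (r,user):
  L0: frame=0x18 idx=18 entry=0x22007 [P=1 RW=1 US=1 PS=0]
  L1: frame=0x22 idx=12 entry=0x5E006 [P=0 RW=1 US=1 PS=0]
  → PAGE_NOT_PRESENT  (2 entries read)
#2 VA=0x1A188BA (w,user):
  L0: frame=0x18 idx=13 entry=0x25007 [P=1 RW=1 US=1 PS=0]
  L1: frame=0x25 idx=24 entry=0x29007 [P=1 RW=1 US=1 PS=0]
  ✓ 0x298BA  — 2 lookups

Entries read for #0: 2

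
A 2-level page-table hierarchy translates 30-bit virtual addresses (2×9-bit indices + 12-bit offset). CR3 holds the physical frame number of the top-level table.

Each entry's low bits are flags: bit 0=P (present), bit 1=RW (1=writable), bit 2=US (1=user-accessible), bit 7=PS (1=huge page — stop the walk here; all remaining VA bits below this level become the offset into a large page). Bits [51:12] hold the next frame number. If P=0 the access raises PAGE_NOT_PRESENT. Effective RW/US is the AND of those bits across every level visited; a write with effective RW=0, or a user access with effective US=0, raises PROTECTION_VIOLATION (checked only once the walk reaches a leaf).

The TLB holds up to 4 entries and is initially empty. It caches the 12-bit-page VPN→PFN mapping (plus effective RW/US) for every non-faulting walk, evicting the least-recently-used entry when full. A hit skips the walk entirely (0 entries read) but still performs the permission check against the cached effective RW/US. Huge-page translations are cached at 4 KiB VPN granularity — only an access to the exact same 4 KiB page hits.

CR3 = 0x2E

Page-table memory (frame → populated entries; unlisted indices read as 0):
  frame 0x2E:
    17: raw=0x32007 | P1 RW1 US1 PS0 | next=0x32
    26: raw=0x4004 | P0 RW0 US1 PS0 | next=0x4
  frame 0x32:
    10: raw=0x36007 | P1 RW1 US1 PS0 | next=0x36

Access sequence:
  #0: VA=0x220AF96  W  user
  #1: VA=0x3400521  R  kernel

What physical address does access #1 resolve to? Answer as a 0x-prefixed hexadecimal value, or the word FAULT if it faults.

Per-access translation:
#0 VA=0x220AF96 (w,user):
  lvl0: tbl 0x2E, slot 17 ⇒ 0x32007 (P1/RW1/US1/PS0)
  lvl1: tbl 0x32, slot 10 ⇒ 0x36007 (P1/RW1/US1/PS0)
  → PA=0x36F96  (2 entries read)
#1 VA=0x3400521 (r,kernel):
  lvl0: tbl 0x2E, slot 26 ⇒ 0x4004 (P0/RW0/US1/PS0)
  → PAGE_NOT_PRESENT  (1 entries read)

Access #1 PA: FAULT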